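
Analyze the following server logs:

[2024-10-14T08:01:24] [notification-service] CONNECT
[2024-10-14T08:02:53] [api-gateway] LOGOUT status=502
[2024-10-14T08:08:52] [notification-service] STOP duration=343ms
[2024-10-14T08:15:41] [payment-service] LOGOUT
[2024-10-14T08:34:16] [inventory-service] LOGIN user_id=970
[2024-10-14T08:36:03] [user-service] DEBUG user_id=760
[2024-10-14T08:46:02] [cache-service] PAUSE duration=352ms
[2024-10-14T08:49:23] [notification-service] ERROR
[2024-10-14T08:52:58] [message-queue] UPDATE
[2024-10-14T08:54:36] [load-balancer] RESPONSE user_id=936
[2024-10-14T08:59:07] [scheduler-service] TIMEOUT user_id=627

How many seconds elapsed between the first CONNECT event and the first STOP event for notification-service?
448

To find the time between events:

1. Locate the first CONNECT event for notification-service: 2024-10-14T08:01:24
2. Locate the first STOP event for notification-service: 2024-10-14T08:08:52
3. Calculate the difference: 2024-10-14T08:08:52 - 2024-10-14T08:01:24 = 448 seconds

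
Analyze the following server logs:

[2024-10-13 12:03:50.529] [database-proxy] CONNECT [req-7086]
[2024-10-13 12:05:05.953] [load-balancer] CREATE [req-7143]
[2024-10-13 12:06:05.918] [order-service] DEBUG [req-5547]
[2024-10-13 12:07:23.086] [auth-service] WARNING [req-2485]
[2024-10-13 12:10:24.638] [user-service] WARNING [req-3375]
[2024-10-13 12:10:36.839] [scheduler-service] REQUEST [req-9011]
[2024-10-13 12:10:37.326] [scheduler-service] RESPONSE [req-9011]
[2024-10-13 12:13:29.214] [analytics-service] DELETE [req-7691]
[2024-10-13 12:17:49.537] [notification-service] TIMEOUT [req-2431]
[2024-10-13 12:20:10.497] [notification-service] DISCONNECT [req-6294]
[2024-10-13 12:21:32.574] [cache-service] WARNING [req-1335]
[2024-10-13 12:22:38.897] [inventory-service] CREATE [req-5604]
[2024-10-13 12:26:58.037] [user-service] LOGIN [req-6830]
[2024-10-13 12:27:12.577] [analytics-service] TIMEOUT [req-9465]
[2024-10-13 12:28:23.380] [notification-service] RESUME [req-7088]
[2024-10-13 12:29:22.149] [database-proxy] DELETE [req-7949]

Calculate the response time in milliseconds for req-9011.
487

To calculate latency:

1. Find REQUEST with id req-9011: 2024-10-13 12:10:36.839
2. Find RESPONSE with id req-9011: 2024-10-13 12:10:37.326
3. Latency: 2024-10-13 12:10:37.326 - 2024-10-13 12:10:36.839 = 487ms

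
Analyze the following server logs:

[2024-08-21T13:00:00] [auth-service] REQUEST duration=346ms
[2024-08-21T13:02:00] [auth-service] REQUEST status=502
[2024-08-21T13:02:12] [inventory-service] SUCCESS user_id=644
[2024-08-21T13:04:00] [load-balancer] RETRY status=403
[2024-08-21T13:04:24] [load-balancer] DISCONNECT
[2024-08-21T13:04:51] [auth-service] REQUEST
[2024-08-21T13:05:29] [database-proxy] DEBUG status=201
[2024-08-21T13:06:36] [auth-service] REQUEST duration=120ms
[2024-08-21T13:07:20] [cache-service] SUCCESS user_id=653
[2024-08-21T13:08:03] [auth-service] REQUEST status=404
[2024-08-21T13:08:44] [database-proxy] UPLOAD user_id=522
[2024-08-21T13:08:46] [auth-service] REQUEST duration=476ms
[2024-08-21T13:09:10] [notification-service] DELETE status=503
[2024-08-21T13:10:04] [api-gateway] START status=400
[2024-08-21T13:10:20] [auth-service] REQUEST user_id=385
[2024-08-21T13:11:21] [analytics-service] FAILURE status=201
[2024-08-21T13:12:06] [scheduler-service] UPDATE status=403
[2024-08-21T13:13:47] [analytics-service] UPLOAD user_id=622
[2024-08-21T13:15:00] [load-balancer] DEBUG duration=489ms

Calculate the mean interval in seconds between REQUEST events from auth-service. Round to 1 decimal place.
103.3

To calculate average interval:

1. Find all REQUEST events for auth-service in order
2. Calculate time gaps between consecutive events
3. Compute mean of gaps: 620 / 6 = 103.3 seconds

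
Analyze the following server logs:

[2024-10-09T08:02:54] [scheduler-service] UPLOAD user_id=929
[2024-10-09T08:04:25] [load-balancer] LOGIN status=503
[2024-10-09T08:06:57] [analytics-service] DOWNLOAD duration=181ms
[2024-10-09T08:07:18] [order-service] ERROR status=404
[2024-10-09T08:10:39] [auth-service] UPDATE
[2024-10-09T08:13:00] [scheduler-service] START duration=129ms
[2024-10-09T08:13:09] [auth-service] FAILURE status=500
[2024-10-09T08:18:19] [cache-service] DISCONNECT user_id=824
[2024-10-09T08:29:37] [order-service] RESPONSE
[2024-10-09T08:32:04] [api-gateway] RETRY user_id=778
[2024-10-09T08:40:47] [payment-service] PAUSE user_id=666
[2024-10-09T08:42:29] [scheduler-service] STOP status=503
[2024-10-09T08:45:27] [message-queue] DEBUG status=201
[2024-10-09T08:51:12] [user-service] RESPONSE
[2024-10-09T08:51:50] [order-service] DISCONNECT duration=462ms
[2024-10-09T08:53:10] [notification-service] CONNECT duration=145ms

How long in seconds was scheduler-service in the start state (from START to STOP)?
1769

To calculate state duration:

1. Find START event for scheduler-service: 2024-10-09T08:13:00
2. Find STOP event for scheduler-service: 2024-10-09T08:42:29
3. Calculate duration: 2024-10-09T08:42:29 - 2024-10-09T08:13:00 = 1769 seconds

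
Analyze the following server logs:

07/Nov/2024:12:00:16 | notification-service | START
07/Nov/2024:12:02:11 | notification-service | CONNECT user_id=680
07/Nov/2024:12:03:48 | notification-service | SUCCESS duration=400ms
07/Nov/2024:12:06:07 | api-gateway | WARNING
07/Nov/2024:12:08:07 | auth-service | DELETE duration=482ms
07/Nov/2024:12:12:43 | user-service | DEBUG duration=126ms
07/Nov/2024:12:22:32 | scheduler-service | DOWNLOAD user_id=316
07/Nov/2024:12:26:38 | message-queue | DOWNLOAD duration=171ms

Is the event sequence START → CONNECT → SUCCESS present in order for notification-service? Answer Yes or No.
Yes

To verify sequence order:

1. Find all events in sequence START → CONNECT → SUCCESS for notification-service
2. Extract their timestamps
3. Check if timestamps are in ascending order
4. Result: Yes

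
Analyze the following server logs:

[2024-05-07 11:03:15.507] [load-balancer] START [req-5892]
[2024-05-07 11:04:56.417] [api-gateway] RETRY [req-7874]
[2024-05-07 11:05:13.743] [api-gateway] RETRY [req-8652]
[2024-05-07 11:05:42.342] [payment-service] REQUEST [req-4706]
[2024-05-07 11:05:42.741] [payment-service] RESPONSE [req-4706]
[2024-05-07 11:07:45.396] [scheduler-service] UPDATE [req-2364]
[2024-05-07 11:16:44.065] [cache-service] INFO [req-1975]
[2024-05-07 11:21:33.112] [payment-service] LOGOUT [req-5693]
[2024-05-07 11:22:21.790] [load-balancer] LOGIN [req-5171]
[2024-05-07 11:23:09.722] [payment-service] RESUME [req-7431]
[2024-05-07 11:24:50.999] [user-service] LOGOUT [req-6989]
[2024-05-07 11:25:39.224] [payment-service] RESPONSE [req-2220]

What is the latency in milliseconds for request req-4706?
399

To calculate latency:

1. Find REQUEST with id req-4706: 2024-05-07 11:05:42.342
2. Find RESPONSE with id req-4706: 2024-05-07 11:05:42.741
3. Latency: 2024-05-07 11:05:42.741 - 2024-05-07 11:05:42.342 = 399ms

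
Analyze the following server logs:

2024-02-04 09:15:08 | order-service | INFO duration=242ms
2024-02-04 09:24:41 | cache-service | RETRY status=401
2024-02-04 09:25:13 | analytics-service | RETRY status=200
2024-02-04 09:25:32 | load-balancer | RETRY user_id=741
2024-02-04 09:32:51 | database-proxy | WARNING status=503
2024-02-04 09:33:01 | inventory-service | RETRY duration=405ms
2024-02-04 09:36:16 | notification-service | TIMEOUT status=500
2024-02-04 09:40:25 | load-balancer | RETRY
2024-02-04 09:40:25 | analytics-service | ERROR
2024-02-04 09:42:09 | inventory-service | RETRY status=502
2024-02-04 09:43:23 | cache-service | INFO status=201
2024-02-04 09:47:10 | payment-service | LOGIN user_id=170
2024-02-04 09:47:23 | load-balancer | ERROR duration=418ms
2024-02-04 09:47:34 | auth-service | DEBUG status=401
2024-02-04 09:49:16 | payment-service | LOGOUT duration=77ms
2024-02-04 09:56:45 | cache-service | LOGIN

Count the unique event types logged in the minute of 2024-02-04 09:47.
3

To count unique event types:

1. Filter events in the minute starting at 2024-02-04 09:47
2. Extract event types from matching entries
3. Count unique types: 3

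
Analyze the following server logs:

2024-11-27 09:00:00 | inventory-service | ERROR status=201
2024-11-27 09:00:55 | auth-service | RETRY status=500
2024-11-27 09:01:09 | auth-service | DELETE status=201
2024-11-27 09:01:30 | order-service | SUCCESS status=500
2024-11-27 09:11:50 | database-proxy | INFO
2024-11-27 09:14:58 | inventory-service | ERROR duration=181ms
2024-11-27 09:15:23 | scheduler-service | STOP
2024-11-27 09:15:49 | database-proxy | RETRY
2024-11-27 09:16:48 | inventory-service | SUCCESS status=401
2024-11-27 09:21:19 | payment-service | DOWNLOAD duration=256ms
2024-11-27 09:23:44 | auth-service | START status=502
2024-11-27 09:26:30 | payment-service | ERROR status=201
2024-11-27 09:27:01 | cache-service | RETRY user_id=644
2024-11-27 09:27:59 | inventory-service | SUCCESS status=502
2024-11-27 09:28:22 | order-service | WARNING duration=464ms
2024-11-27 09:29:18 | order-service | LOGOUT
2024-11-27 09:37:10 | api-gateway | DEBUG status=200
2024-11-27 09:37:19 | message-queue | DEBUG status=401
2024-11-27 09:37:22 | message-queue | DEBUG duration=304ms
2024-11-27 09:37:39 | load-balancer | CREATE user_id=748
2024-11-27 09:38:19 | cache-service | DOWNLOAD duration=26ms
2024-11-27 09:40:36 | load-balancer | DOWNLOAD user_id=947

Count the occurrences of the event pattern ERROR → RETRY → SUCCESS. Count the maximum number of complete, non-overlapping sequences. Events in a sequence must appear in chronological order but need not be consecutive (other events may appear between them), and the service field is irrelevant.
3

To count sequences:

1. Look for pattern: ERROR → RETRY → SUCCESS
2. Greedily scan the log in chronological order, matching each sequence element in turn (ignoring service)
3. Each time the full pattern completes, increment the count and restart matching from the next event
4. Complete non-overlapping sequences found: 3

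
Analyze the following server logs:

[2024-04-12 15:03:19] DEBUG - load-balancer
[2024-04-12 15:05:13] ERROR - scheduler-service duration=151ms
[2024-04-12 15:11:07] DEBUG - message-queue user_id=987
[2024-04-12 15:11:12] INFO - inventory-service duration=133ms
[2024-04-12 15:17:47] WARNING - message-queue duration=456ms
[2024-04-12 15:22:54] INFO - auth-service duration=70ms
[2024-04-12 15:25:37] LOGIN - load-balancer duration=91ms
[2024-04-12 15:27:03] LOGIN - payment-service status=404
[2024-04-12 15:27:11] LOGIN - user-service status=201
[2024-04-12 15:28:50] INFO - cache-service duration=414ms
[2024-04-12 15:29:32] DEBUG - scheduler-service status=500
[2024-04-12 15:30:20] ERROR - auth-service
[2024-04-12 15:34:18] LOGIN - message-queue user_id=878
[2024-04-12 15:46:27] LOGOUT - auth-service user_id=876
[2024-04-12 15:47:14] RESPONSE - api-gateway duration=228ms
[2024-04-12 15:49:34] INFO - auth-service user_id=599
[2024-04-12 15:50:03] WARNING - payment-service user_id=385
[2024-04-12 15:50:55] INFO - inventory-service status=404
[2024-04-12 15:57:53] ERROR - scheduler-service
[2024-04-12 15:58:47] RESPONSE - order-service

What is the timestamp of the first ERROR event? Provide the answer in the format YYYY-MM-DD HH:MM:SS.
2024-04-12 15:05:13

To find the first event:

1. Filter for all ERROR events
2. Sort by timestamp
3. Select the first one
4. Timestamp: 2024-04-12 15:05:13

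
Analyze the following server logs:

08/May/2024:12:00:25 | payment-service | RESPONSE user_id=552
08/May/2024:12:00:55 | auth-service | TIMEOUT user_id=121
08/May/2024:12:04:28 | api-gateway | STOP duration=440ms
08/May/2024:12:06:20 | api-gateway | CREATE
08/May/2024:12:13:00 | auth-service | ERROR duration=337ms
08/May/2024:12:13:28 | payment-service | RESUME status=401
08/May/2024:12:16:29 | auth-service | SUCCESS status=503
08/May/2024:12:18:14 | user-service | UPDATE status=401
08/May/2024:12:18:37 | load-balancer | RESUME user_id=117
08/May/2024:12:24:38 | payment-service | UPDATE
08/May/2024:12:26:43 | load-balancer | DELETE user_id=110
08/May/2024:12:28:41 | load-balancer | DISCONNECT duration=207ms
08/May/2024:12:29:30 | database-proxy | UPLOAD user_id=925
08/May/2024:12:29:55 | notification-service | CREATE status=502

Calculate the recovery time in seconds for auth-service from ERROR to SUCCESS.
209

To calculate recovery time:

1. Find ERROR event for auth-service: 08/May/2024:12:13:00
2. Find next SUCCESS event for auth-service: 08/May/2024:12:16:29
3. Recovery time: 08/May/2024:12:16:29 - 08/May/2024:12:13:00 = 209 seconds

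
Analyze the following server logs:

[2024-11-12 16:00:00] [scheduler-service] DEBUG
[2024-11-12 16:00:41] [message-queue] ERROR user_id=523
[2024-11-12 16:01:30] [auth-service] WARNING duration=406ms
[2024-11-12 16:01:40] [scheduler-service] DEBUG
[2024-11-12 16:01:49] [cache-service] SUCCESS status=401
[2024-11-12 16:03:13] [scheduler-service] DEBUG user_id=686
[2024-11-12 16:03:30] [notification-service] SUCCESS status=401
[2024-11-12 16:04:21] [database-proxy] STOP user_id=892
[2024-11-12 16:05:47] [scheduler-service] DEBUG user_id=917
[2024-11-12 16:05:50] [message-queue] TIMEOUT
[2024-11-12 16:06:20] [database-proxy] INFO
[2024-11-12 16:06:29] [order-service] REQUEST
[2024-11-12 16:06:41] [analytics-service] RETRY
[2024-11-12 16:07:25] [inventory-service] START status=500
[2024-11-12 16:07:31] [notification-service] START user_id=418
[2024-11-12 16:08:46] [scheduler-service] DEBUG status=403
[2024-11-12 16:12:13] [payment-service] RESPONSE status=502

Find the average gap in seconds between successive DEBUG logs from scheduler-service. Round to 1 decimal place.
131.5

To calculate average interval:

1. Find all DEBUG events for scheduler-service in order
2. Calculate time gaps between consecutive events
3. Compute mean of gaps: 526 / 4 = 131.5 seconds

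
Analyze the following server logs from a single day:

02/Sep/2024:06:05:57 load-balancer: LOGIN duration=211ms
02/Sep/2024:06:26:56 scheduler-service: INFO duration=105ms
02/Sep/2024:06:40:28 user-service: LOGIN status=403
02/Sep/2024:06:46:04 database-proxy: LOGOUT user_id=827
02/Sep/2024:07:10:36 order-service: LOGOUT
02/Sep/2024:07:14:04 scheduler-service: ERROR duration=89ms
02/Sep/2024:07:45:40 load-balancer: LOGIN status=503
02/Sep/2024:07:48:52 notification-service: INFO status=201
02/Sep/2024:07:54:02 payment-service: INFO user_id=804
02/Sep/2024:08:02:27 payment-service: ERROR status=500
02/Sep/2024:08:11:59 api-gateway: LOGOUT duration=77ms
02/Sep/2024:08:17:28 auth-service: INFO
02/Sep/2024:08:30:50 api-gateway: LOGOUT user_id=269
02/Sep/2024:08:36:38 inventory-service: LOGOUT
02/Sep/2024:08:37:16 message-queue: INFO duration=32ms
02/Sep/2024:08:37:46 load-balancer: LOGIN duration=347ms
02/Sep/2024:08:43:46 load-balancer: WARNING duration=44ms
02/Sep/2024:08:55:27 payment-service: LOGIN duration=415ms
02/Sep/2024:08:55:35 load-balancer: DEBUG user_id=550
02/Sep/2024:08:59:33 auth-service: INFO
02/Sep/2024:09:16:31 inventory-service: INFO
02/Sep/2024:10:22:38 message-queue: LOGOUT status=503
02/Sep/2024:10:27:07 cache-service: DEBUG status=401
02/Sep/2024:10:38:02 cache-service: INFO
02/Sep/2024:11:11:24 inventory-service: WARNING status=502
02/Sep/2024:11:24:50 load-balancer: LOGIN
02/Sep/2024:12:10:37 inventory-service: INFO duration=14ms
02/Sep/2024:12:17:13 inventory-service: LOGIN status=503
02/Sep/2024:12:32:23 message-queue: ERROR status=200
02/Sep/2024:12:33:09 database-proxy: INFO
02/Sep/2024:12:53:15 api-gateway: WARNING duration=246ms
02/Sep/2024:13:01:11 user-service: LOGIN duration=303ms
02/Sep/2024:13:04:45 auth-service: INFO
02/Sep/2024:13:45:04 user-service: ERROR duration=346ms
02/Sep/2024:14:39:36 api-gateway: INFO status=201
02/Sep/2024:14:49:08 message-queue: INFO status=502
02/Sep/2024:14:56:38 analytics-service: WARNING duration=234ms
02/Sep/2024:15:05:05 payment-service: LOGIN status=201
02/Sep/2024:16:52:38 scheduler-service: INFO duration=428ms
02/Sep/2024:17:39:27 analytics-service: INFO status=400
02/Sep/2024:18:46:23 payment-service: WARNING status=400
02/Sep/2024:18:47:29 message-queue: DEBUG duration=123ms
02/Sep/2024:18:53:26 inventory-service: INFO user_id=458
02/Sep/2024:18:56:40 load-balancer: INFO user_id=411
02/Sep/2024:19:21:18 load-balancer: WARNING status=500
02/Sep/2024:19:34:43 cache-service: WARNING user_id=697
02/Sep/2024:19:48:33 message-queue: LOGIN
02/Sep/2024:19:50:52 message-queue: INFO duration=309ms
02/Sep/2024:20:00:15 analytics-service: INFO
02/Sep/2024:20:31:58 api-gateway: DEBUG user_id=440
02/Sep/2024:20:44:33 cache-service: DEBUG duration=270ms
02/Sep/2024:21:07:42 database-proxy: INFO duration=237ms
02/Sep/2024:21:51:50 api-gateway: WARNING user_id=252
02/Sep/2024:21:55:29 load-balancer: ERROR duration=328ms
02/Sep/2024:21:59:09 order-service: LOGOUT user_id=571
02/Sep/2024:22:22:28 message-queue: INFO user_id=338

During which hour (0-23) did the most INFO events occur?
8

To find the peak hour:

1. Group all INFO events by hour
2. Count events in each hour
3. Find hour with maximum count
4. Peak hour: 8 (with 3 events)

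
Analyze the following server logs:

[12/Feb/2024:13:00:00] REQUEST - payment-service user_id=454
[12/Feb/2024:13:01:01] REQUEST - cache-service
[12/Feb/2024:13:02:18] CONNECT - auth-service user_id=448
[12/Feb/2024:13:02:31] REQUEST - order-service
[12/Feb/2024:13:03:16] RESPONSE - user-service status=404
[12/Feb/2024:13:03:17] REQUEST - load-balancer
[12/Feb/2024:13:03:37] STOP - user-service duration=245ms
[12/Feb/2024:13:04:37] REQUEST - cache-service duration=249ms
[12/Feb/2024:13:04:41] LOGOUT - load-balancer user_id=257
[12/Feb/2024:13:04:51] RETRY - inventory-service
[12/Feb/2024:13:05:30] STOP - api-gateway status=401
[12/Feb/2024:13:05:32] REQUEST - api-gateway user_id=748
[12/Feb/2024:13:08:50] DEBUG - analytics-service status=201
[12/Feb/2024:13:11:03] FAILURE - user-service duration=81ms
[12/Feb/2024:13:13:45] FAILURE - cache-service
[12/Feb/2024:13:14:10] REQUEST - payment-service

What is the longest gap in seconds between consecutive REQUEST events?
518

To find the longest gap:

1. Extract all REQUEST events in chronological order
2. Calculate time differences between consecutive events
3. Find the maximum difference
4. Longest gap: 518 seconds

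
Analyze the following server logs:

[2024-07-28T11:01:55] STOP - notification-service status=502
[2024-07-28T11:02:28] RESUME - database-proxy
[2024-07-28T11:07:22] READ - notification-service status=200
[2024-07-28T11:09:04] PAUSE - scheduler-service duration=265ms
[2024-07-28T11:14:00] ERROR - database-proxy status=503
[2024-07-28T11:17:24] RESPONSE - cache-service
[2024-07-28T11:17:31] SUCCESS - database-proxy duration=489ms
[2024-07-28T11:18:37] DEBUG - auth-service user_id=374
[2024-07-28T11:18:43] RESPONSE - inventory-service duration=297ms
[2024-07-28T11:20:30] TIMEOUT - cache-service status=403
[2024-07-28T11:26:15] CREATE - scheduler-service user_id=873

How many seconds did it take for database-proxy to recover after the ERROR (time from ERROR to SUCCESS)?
211

To calculate recovery time:

1. Find ERROR event for database-proxy: 2024-07-28T11:14:00
2. Find next SUCCESS event for database-proxy: 2024-07-28T11:17:31
3. Recovery time: 2024-07-28T11:17:31 - 2024-07-28T11:14:00 = 211 seconds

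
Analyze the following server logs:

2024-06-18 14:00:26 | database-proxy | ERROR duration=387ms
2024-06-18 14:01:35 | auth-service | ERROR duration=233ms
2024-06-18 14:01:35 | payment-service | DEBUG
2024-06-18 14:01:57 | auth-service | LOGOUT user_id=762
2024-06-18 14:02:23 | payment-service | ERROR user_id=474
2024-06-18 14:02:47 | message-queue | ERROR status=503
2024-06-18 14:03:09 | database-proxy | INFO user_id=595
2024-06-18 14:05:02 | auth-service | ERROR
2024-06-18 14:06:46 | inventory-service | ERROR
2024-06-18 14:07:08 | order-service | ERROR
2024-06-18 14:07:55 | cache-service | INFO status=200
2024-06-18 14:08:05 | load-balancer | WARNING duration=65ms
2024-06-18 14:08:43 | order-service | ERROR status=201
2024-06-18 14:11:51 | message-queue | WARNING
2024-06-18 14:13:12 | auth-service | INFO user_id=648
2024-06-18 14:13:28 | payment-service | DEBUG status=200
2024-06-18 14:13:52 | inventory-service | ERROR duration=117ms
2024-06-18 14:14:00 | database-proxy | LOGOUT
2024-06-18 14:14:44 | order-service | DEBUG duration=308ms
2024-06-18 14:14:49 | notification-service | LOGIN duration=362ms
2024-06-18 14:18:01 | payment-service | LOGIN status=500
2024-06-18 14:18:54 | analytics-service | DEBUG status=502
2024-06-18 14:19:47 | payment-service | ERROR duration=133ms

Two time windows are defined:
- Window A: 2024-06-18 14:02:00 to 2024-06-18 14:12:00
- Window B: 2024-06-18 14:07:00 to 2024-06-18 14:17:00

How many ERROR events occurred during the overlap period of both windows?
2

To find overlap events:

1. Window A: 2024-06-18 14:02:00 to 2024-06-18 14:12:00
2. Window B: 2024-06-18 14:07:00 to 2024-06-18 14:17:00
3. Overlap period: 2024-06-18 14:07:00 to 2024-06-18 14:12:00
4. Count ERROR events in overlap: 2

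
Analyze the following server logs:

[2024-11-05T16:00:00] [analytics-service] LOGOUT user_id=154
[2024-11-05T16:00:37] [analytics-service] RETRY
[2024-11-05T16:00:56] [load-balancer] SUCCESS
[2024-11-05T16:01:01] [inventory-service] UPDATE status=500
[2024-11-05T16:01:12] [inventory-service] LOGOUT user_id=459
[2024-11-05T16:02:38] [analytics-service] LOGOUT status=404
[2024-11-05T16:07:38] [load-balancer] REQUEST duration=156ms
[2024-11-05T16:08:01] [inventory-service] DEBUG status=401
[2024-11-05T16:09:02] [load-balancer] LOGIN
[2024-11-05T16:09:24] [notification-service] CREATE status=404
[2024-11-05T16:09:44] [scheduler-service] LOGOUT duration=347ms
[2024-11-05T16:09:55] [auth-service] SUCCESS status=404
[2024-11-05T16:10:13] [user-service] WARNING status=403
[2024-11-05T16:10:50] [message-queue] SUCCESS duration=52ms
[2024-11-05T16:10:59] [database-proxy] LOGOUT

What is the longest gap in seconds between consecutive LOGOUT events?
426

To find the longest gap:

1. Extract all LOGOUT events in chronological order
2. Calculate time differences between consecutive events
3. Find the maximum difference
4. Longest gap: 426 seconds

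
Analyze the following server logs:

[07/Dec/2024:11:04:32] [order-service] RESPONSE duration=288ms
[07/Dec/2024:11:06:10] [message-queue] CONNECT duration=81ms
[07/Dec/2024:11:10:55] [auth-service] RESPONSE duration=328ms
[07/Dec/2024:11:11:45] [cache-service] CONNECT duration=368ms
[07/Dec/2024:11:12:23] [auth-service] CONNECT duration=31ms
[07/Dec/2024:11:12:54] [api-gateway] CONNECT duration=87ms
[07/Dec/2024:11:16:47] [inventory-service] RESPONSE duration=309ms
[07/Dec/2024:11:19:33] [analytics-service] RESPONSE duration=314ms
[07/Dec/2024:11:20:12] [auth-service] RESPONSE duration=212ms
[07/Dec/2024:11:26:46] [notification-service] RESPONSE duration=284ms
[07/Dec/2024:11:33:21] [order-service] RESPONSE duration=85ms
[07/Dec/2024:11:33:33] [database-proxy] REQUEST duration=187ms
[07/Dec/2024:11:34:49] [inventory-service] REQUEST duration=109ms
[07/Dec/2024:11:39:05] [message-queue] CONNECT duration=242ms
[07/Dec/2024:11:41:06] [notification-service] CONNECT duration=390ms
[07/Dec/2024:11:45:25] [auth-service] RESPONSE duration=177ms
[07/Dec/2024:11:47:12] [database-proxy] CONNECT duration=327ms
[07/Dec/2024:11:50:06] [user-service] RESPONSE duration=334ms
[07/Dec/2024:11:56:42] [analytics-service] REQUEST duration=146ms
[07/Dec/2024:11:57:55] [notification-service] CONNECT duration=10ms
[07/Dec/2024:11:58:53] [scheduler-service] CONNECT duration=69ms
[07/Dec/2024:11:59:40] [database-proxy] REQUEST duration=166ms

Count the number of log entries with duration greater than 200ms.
11

To count timeouts:

1. Threshold: 200ms
2. Extract duration from each log entry
3. Count entries where duration > 200
4. Timeout count: 11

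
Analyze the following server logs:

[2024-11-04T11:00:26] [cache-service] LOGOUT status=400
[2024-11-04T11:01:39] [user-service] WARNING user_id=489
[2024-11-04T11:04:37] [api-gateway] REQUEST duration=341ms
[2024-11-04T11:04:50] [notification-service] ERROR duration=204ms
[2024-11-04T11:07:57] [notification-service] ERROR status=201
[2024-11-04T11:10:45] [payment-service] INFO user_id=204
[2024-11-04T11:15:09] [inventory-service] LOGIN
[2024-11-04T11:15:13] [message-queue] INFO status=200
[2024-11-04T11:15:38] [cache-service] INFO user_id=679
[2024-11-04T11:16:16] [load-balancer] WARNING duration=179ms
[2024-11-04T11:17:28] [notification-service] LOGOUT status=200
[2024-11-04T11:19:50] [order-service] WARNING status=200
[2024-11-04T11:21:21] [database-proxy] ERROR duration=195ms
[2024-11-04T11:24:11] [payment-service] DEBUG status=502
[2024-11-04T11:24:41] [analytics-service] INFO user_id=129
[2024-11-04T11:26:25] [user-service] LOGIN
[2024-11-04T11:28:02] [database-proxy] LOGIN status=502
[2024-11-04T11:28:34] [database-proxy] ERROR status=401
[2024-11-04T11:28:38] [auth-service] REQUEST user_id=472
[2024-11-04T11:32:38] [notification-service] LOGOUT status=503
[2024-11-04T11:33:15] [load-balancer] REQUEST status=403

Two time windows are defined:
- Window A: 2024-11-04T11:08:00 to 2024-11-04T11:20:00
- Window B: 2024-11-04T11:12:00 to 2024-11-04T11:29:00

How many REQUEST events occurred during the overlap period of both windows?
0

To find overlap events:

1. Window A: 2024-11-04T11:08:00 to 2024-11-04T11:20:00
2. Window B: 2024-11-04T11:12:00 to 2024-11-04T11:29:00
3. Overlap period: 2024-11-04T11:12:00 to 2024-11-04T11:20:00
4. Count REQUEST events in overlap: 0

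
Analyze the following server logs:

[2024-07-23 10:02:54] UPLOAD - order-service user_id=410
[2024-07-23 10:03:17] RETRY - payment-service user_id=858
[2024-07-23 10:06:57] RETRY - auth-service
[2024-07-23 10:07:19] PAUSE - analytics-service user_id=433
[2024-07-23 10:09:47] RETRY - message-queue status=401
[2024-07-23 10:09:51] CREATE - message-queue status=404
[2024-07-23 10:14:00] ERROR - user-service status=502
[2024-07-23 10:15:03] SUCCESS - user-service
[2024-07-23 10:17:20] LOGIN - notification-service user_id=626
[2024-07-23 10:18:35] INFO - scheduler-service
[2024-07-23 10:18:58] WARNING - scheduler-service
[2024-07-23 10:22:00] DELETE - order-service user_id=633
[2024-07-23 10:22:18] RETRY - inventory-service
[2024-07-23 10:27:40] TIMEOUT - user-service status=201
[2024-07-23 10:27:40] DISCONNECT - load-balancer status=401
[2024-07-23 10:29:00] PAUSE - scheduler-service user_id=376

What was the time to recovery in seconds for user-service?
63

To calculate recovery time:

1. Find ERROR event for user-service: 2024-07-23 10:14:00
2. Find next SUCCESS event for user-service: 2024-07-23 10:15:03
3. Recovery time: 2024-07-23 10:15:03 - 2024-07-23 10:14:00 = 63 seconds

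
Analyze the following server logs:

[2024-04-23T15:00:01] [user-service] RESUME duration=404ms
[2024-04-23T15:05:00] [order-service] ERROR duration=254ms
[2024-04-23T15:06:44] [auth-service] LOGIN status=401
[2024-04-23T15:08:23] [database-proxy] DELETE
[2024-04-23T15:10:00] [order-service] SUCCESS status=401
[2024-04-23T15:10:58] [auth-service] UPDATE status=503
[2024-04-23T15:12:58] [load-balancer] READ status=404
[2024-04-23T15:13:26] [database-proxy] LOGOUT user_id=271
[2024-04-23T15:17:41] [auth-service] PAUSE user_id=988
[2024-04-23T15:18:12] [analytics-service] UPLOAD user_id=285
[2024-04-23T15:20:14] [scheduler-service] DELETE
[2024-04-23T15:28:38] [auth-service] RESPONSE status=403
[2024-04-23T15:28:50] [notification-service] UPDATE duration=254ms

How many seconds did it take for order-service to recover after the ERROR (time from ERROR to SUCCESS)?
300

To calculate recovery time:

1. Find ERROR event for order-service: 2024-04-23T15:05:00
2. Find next SUCCESS event for order-service: 2024-04-23T15:10:00
3. Recovery time: 2024-04-23T15:10:00 - 2024-04-23T15:05:00 = 300 seconds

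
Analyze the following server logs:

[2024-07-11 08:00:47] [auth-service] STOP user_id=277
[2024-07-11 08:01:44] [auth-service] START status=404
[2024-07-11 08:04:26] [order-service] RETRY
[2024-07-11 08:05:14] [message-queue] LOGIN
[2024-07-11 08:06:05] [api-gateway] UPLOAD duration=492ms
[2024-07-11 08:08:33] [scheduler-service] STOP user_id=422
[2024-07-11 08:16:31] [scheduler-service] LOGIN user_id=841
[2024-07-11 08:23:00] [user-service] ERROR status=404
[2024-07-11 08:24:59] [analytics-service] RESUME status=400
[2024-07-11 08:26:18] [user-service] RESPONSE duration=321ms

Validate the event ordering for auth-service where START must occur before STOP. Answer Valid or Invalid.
Invalid

To validate ordering:

1. Required order: START → STOP
2. Rule: START must occur before STOP
3. Check actual order of events for auth-service
4. Result: Invalid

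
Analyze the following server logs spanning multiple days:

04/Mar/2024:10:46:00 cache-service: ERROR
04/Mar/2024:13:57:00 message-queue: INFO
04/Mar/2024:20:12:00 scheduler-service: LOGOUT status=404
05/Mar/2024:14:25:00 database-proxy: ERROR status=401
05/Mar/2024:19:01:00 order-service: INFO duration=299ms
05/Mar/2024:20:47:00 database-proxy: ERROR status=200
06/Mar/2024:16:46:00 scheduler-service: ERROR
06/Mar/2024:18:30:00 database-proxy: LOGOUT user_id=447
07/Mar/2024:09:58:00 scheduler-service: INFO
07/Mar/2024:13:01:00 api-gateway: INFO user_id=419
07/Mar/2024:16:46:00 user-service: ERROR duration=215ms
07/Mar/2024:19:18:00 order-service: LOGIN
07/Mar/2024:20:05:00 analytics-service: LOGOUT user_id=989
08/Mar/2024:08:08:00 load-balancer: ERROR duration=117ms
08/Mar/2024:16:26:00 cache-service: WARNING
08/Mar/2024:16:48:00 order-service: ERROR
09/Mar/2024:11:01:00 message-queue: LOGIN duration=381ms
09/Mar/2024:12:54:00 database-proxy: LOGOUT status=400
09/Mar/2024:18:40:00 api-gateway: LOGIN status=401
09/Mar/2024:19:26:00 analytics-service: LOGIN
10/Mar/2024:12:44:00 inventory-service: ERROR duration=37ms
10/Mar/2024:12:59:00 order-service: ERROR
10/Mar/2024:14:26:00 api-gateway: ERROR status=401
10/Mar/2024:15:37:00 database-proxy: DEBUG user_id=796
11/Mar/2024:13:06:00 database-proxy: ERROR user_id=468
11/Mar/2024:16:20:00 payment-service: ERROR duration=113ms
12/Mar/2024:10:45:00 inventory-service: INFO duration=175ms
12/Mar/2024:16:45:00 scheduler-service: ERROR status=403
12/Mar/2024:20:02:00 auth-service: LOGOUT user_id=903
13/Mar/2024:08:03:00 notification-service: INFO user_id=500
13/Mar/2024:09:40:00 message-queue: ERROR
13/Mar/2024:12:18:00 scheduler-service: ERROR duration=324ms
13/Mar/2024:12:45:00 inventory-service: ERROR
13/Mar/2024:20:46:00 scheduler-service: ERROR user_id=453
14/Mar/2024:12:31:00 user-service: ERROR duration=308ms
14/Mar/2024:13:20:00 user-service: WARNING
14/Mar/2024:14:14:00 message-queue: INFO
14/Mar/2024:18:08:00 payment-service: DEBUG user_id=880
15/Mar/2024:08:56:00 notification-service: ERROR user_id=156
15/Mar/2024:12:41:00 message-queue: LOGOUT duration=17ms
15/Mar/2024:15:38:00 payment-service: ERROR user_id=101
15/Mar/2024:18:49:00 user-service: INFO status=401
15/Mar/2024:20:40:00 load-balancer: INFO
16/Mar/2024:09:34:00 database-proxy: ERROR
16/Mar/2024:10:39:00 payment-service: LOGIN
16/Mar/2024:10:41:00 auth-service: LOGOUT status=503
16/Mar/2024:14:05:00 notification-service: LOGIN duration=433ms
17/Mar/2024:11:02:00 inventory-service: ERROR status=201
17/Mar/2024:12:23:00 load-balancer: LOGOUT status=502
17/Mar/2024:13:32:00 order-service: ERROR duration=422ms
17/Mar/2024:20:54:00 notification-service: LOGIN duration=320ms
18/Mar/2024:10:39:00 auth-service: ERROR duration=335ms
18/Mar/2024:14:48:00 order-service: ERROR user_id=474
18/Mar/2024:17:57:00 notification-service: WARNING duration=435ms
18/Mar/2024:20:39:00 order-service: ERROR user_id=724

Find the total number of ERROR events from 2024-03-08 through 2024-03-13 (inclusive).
12

To filter by date range:

1. Date range: 2024-03-08 through 2024-03-13, both dates inclusive
2. Filter for ERROR events whose date falls in this range
3. Count matching events: 12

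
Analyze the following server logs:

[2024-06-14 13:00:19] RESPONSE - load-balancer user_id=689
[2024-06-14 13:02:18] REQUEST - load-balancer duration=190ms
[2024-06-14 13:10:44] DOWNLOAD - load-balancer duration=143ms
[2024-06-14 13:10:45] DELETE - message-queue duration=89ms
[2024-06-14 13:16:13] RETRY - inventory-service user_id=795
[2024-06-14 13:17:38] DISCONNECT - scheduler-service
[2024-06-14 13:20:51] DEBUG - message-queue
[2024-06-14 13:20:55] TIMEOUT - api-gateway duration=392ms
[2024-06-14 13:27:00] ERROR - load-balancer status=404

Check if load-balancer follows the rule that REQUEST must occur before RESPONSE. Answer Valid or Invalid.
Invalid

To validate ordering:

1. Required order: REQUEST → RESPONSE
2. Rule: REQUEST must occur before RESPONSE
3. Check actual order of events for load-balancer
4. Result: Invalid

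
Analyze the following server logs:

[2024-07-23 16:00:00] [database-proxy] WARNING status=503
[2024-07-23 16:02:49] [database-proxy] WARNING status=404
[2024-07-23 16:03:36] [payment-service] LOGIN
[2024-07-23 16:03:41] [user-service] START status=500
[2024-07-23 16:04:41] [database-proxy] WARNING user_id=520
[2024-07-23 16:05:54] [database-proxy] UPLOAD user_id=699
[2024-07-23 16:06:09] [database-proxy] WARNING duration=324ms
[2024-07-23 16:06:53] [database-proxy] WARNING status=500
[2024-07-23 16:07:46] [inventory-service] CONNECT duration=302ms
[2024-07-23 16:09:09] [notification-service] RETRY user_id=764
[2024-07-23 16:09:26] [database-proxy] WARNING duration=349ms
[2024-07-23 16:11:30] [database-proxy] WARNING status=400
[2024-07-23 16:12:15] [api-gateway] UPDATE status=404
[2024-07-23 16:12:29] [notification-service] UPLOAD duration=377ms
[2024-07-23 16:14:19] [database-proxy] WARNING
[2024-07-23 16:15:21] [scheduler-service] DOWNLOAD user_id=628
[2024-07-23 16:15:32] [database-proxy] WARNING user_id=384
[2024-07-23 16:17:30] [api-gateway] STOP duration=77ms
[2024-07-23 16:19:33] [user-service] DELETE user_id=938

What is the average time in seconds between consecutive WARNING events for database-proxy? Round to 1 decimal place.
116.5

To calculate average interval:

1. Find all WARNING events for database-proxy in order
2. Calculate time gaps between consecutive events
3. Compute mean of gaps: 932 / 8 = 116.5 seconds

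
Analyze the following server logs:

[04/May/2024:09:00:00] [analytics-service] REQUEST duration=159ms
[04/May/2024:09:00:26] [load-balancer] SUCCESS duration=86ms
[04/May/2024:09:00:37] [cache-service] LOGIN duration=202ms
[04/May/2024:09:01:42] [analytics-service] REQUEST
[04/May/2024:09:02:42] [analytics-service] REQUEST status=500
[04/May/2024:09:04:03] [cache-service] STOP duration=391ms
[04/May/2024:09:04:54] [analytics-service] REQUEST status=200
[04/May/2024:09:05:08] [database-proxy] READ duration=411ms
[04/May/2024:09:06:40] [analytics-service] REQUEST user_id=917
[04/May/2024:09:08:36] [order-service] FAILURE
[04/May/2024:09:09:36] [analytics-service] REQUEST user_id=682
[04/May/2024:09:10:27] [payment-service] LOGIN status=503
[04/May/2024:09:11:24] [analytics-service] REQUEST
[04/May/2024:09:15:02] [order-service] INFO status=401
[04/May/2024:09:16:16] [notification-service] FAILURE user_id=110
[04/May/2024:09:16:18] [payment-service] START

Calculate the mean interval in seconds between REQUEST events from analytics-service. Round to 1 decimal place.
114.0

To calculate average interval:

1. Find all REQUEST events for analytics-service in order
2. Calculate time gaps between consecutive events
3. Compute mean of gaps: 684 / 6 = 114.0 seconds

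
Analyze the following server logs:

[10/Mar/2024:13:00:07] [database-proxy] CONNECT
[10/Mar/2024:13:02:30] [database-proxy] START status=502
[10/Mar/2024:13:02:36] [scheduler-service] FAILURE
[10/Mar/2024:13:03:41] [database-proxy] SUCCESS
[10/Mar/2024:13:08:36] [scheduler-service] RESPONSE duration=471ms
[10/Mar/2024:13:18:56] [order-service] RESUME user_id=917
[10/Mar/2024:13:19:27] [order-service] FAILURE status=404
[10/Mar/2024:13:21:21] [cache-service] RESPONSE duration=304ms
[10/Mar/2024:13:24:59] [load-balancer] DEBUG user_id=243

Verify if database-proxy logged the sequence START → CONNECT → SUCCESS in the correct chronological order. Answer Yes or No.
No

To verify sequence order:

1. Find all events in sequence START → CONNECT → SUCCESS for database-proxy
2. Extract their timestamps
3. Check if timestamps are in ascending order
4. Result: No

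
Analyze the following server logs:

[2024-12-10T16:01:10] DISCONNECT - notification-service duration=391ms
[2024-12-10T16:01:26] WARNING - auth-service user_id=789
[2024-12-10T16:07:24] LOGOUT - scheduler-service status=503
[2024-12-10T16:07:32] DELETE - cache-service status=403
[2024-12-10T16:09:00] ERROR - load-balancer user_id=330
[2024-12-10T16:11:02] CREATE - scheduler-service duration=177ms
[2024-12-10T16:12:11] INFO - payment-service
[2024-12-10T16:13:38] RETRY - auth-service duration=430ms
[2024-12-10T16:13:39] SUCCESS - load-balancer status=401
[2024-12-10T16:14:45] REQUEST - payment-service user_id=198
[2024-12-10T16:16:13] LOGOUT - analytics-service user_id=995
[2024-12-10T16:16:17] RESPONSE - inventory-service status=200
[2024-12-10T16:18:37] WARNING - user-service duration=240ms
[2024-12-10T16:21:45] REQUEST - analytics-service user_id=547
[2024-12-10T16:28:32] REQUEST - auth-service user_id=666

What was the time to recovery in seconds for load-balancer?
279

To calculate recovery time:

1. Find ERROR event for load-balancer: 2024-12-10T16:09:00
2. Find next SUCCESS event for load-balancer: 2024-12-10T16:13:39
3. Recovery time: 2024-12-10T16:13:39 - 2024-12-10T16:09:00 = 279 seconds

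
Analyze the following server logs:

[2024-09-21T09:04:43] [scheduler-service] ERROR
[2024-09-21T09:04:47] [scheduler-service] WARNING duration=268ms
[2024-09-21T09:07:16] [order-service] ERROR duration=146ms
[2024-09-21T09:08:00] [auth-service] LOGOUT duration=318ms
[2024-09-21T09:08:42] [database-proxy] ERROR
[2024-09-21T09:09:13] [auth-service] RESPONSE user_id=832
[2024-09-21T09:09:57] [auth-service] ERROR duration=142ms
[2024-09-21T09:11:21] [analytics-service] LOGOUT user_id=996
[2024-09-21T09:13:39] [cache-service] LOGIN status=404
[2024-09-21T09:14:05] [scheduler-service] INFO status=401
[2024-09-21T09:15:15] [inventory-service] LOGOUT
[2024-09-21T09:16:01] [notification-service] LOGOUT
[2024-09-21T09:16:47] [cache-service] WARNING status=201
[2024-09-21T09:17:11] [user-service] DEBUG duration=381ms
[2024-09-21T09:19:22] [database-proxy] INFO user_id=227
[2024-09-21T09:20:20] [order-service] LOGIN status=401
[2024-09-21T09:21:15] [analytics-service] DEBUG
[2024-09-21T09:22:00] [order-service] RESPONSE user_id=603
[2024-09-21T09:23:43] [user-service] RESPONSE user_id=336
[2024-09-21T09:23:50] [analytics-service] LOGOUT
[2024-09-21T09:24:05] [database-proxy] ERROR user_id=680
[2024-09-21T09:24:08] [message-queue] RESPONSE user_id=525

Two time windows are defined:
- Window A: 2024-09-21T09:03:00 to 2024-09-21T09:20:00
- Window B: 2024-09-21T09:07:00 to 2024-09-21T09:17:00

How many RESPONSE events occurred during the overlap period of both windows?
1

To find overlap events:

1. Window A: 2024-09-21T09:03:00 to 2024-09-21T09:20:00
2. Window B: 2024-09-21T09:07:00 to 2024-09-21T09:17:00
3. Overlap period: 2024-09-21T09:07:00 to 2024-09-21T09:17:00
4. Count RESPONSE events in overlap: 1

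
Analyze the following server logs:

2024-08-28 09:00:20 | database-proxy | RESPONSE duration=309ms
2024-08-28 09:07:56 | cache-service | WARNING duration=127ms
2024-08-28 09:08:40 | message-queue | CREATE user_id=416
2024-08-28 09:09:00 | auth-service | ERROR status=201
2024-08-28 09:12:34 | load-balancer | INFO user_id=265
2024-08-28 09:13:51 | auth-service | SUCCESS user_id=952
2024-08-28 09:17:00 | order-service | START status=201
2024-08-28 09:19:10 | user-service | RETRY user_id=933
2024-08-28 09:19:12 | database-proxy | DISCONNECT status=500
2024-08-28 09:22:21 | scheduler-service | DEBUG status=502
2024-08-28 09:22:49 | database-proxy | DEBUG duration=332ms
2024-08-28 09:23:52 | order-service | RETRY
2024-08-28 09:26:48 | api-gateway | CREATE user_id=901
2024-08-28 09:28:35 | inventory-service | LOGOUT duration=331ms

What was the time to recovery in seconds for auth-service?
291

To calculate recovery time:

1. Find ERROR event for auth-service: 2024-08-28 09:09:00
2. Find next SUCCESS event for auth-service: 2024-08-28 09:13:51
3. Recovery time: 2024-08-28 09:13:51 - 2024-08-28 09:09:00 = 291 seconds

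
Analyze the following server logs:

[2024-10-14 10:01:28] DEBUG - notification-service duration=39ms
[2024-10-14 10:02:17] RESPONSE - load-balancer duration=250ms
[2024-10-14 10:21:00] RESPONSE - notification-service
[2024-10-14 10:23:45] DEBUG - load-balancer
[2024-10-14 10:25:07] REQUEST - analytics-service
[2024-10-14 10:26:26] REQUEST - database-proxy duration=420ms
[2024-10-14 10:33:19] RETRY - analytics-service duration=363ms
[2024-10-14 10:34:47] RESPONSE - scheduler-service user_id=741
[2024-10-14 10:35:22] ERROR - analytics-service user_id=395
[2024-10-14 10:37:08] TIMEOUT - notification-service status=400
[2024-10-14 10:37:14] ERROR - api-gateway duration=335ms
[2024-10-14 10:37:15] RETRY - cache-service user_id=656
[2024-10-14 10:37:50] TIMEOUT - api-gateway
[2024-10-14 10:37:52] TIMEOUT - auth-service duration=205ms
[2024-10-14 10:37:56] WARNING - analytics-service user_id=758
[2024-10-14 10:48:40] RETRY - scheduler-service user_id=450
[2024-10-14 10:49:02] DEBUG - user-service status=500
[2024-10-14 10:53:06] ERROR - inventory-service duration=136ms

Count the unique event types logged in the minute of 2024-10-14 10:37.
4

To count unique event types:

1. Filter events in the minute starting at 2024-10-14 10:37
2. Extract event types from matching entries
3. Count unique types: 4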